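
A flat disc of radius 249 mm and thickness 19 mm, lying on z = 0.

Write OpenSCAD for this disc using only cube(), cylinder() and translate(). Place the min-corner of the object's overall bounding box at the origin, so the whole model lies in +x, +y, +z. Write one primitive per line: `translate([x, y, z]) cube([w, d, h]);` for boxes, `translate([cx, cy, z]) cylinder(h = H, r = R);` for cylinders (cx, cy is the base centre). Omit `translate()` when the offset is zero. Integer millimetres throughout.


translate([249, 249, 0]) cylinder(h = 19, r = 249);


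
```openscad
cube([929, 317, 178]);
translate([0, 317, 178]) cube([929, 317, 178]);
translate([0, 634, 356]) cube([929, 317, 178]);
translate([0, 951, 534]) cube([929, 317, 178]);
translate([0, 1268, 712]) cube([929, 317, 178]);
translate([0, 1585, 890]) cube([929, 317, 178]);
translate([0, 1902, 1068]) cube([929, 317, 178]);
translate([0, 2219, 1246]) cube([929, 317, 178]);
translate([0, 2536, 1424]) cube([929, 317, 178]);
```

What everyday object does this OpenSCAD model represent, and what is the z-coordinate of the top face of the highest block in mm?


A staircase. The total rise is 1602 mm.

9 identical blocks, each offset up and back from the previous — a staircase. Each step is 178 mm tall and there are 9 of them, so the total rise is 9 × 178 = 1602 mm.


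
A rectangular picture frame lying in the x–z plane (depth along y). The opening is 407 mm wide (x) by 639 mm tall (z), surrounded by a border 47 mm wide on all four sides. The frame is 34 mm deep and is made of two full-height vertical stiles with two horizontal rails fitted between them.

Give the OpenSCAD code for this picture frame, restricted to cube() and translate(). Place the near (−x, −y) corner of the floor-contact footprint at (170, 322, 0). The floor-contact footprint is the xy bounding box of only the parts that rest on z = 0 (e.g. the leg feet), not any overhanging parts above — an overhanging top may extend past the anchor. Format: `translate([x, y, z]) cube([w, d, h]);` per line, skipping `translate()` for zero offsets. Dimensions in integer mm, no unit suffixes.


translate([170, 322, 0]) cube([47, 34, 733]);
translate([624, 322, 0]) cube([47, 34, 733]);
translate([217, 322, 0]) cube([407, 34, 47]);
translate([217, 322, 686]) cube([407, 34, 47]);


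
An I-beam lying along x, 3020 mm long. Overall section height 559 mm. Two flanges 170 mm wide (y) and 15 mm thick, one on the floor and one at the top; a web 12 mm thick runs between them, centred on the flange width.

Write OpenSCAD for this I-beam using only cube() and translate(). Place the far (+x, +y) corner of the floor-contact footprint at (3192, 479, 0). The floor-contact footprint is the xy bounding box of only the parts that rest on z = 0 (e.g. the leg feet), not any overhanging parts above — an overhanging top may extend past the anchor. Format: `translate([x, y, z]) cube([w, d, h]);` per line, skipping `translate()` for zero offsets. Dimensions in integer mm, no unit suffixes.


translate([172, 309, 0]) cube([3020, 170, 15]);
translate([172, 388, 15]) cube([3020, 12, 529]);
translate([172, 309, 544]) cube([3020, 170, 15]);


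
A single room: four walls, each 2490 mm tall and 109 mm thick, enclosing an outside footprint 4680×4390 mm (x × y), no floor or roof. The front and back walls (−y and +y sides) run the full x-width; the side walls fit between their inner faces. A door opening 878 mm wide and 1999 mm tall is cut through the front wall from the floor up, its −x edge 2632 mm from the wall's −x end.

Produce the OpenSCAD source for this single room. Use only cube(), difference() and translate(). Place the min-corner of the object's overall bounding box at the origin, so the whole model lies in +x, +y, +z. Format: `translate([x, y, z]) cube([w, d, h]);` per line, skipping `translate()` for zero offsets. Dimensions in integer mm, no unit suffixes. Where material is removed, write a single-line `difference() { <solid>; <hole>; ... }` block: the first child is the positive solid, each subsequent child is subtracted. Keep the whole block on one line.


difference() { cube([4680, 109, 2490]); translate([2632, 0, 0]) cube([878, 109, 1999]); }
translate([0, 4281, 0]) cube([4680, 109, 2490]);
translate([0, 109, 0]) cube([109, 4172, 2490]);
translate([4571, 109, 0]) cube([109, 4172, 2490]);


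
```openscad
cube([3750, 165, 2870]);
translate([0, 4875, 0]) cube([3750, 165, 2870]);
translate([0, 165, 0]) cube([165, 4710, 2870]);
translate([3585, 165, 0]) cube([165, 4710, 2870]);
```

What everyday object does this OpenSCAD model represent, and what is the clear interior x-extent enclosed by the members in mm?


A house (or room) frame. The interior width is 3420 mm.

Four 2870 mm walls enclosing a rectangle with no floor or roof — a room or house frame. Outside width is 3750 mm and wall thickness is 165 mm, so the interior width is 3750 − 2 × 165 = 3420 mm.


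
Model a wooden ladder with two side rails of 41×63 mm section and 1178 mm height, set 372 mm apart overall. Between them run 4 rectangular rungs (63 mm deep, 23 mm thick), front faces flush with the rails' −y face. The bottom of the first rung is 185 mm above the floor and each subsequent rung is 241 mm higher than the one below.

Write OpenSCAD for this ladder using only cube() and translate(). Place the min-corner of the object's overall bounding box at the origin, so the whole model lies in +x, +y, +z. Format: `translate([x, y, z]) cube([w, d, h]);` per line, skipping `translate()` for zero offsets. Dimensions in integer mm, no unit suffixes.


cube([41, 63, 1178]);
translate([331, 0, 0]) cube([41, 63, 1178]);
translate([41, 0, 185]) cube([290, 63, 23]);
translate([41, 0, 426]) cube([290, 63, 23]);
translate([41, 0, 667]) cube([290, 63, 23]);
translate([41, 0, 908]) cube([290, 63, 23]);


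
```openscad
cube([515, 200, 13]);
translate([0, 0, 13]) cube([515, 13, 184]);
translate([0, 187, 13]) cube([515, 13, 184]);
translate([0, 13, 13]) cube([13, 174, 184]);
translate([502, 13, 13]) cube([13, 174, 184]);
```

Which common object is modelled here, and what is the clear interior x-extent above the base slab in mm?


An open box. The internal width is 489 mm.

A 515×200 base slab with four walls standing on it — an open box. The base is 515 mm wide and the walls are 13 mm thick, so the internal width is 515 − 2 × 13 = 489 mm.


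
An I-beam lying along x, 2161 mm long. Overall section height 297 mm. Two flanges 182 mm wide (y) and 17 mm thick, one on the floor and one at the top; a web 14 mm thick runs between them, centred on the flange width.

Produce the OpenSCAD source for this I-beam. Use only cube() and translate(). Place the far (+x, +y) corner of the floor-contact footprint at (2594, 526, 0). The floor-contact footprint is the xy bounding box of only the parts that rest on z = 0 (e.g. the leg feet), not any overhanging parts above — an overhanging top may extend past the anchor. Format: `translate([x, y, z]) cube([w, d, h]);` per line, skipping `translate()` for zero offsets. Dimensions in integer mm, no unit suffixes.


translate([433, 344, 0]) cube([2161, 182, 17]);
translate([433, 428, 17]) cube([2161, 14, 263]);
translate([433, 344, 280]) cube([2161, 182, 17]);


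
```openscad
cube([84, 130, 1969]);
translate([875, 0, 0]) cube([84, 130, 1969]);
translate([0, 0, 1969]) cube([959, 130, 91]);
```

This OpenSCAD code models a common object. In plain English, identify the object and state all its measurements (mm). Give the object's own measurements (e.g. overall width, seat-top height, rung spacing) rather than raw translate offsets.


A door frame. The clear opening is 791 mm wide and 1969 mm high. Two 84 mm wide jambs, 130 mm deep, stand either side of the opening from the floor to the top of the opening. A 91 mm thick head sits across the top of both jambs, spanning the full outside width of the frame.


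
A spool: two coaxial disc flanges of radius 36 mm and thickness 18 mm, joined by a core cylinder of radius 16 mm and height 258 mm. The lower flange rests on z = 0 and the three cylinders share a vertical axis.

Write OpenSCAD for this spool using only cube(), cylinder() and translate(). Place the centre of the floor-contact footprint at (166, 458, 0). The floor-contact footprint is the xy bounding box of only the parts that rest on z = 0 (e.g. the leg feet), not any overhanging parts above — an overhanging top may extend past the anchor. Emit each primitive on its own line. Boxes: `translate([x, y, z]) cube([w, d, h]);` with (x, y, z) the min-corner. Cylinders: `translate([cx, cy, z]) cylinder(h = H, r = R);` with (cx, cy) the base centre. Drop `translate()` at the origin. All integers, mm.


translate([166, 458, 0]) cylinder(h = 18, r = 36);
translate([166, 458, 18]) cylinder(h = 258, r = 16);
translate([166, 458, 276]) cylinder(h = 18, r = 36);


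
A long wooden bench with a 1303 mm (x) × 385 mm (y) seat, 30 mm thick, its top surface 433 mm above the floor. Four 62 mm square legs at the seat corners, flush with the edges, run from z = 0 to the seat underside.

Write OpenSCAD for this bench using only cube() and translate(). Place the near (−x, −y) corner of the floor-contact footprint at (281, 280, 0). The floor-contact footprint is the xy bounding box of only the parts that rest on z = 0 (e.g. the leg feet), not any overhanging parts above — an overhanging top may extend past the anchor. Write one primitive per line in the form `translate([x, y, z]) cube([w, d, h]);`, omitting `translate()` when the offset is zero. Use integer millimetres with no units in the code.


translate([281, 280, 403]) cube([1303, 385, 30]);
translate([281, 280, 0]) cube([62, 62, 403]);
translate([281, 603, 0]) cube([62, 62, 403]);
translate([1522, 280, 0]) cube([62, 62, 403]);
translate([1522, 603, 0]) cube([62, 62, 403]);


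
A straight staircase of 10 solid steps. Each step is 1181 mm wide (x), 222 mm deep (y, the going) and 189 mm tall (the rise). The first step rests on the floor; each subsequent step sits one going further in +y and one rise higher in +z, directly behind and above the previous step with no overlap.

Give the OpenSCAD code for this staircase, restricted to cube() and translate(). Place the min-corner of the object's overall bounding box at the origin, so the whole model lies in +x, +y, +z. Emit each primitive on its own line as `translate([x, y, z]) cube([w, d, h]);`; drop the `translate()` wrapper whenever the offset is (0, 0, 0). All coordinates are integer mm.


cube([1181, 222, 189]);
translate([0, 222, 189]) cube([1181, 222, 189]);
translate([0, 444, 378]) cube([1181, 222, 189]);
translate([0, 666, 567]) cube([1181, 222, 189]);
translate([0, 888, 756]) cube([1181, 222, 189]);
translate([0, 1110, 945]) cube([1181, 222, 189]);
translate([0, 1332, 1134]) cube([1181, 222, 189]);
translate([0, 1554, 1323]) cube([1181, 222, 189]);
translate([0, 1776, 1512]) cube([1181, 222, 189]);
translate([0, 1998, 1701]) cube([1181, 222, 189]);


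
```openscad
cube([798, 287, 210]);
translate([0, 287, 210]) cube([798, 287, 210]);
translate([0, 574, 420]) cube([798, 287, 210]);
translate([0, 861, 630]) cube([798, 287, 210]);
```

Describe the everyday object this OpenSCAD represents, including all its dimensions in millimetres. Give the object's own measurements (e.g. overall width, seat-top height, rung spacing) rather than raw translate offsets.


A straight staircase of 4 solid steps. Each step is 798 mm wide (x), 287 mm deep (y, the going) and 210 mm tall (the rise). The first step rests on the floor; each subsequent step sits one going further in +y and one rise higher in +z, directly behind and above the previous step with no overlap.


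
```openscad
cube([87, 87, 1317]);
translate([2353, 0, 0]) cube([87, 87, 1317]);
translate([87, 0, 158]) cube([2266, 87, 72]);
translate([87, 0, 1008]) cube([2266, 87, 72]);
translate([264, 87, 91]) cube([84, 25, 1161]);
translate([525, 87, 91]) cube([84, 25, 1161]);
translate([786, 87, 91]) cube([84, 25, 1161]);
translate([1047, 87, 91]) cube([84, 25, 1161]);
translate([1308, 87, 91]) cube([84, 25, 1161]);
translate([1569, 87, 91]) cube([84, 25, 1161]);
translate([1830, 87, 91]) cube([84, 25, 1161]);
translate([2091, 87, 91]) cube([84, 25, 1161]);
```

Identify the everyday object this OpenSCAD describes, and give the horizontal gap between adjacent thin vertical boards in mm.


A fence section. The picket gap is 177 mm.

Two posts, two rails, 8 pickets — a fence section. Span 2266 mm holds 8 pickets of 84 mm with 9 equal gaps: ⌊(2266 − 8·84) / 9⌋ = 177 mm.


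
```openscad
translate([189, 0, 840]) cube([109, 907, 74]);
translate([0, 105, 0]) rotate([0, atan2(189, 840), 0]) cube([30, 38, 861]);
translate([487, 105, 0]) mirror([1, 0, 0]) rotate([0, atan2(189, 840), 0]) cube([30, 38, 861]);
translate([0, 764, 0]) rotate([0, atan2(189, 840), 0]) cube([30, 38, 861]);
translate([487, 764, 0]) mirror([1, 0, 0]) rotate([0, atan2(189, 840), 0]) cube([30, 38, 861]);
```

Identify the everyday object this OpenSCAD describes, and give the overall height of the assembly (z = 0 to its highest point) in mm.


A sawhorse. The overall height is 914 mm.

A beam across two mirrored pairs of raked legs — a sawhorse. The beam's underside is at z = 840 (matching the legs' vertical rise in atan2(189, 840)) and the beam is 74 mm tall, so its top is at 840 + 74 = 914 mm. The raked legs top out at the beam's underside, so that is the highest point.


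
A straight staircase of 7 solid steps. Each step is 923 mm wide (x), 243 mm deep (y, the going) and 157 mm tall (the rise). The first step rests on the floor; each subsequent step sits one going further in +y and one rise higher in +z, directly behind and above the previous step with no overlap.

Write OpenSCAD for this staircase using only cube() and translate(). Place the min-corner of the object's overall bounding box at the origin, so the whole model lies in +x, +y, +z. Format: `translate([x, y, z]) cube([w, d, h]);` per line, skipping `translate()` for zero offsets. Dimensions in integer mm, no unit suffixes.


cube([923, 243, 157]);
translate([0, 243, 157]) cube([923, 243, 157]);
translate([0, 486, 314]) cube([923, 243, 157]);
translate([0, 729, 471]) cube([923, 243, 157]);
translate([0, 972, 628]) cube([923, 243, 157]);
translate([0, 1215, 785]) cube([923, 243, 157]);
translate([0, 1458, 942]) cube([923, 243, 157]);


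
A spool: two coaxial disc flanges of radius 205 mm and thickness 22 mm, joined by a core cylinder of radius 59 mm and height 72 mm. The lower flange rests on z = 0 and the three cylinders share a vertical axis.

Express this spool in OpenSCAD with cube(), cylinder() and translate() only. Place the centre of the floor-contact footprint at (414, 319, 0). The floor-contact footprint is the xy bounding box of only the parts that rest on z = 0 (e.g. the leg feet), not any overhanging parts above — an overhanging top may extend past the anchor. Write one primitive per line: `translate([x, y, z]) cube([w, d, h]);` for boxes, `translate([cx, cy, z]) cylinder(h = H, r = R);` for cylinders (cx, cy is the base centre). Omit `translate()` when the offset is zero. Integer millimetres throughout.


translate([414, 319, 0]) cylinder(h = 22, r = 205);
translate([414, 319, 22]) cylinder(h = 72, r = 59);
translate([414, 319, 94]) cylinder(h = 22, r = 205);


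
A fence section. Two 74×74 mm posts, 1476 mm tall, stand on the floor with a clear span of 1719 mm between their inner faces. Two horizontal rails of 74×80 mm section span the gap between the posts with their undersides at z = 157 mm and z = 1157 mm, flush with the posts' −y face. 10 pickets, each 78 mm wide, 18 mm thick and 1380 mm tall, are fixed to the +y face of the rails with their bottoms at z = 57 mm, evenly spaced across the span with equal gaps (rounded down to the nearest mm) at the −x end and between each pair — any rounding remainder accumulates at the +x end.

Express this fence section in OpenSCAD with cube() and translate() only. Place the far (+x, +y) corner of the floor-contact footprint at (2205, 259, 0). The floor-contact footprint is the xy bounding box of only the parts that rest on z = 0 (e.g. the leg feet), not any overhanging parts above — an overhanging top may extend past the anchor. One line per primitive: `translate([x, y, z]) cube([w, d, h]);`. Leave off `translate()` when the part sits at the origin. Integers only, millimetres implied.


translate([338, 185, 0]) cube([74, 74, 1476]);
translate([2131, 185, 0]) cube([74, 74, 1476]);
translate([412, 185, 157]) cube([1719, 74, 80]);
translate([412, 185, 1157]) cube([1719, 74, 80]);
translate([497, 259, 57]) cube([78, 18, 1380]);
translate([660, 259, 57]) cube([78, 18, 1380]);
translate([823, 259, 57]) cube([78, 18, 1380]);
translate([986, 259, 57]) cube([78, 18, 1380]);
translate([1149, 259, 57]) cube([78, 18, 1380]);
translate([1312, 259, 57]) cube([78, 18, 1380]);
translate([1475, 259, 57]) cube([78, 18, 1380]);
translate([1638, 259, 57]) cube([78, 18, 1380]);
translate([1801, 259, 57]) cube([78, 18, 1380]);
translate([1964, 259, 57]) cube([78, 18, 1380]);


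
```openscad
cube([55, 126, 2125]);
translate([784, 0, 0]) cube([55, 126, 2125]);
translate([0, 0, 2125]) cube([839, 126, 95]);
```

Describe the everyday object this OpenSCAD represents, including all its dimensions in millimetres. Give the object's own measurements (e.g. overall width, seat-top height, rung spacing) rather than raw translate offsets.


A door frame. The clear opening is 729 mm wide and 2125 mm high. Two 55 mm wide jambs, 126 mm deep, stand either side of the opening from the floor to the top of the opening. A 95 mm thick head sits across the top of both jambs, spanning the full outside width of the frame.


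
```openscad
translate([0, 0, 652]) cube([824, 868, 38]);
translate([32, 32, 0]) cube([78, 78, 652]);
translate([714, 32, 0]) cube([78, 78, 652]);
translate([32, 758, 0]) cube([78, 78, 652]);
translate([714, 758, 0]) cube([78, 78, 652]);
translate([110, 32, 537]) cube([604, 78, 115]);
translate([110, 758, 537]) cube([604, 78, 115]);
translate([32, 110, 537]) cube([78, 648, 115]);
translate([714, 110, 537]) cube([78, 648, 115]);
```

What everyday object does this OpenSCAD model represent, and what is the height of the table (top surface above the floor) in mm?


A table. The table height is 690 mm.

A 824×868×38 slab sits at z = 652 on four 78 mm square posts — a table. The top surface is at 652 + 38 = 690 mm.


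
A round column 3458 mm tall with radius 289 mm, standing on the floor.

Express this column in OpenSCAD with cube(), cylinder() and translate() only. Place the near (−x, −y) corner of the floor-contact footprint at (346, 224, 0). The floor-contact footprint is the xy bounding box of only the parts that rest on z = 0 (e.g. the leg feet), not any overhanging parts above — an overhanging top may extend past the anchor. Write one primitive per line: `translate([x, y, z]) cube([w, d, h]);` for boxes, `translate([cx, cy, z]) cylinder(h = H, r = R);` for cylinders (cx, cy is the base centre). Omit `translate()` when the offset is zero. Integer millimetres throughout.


translate([635, 513, 0]) cylinder(h = 3458, r = 289);


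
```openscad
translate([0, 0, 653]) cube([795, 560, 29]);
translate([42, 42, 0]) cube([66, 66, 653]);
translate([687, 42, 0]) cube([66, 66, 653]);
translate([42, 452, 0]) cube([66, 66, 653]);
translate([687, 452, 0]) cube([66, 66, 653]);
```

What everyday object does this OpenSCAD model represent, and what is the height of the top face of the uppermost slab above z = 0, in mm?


A table. The table height is 682 mm.

A 795×560×29 slab sits at z = 653 on four 66 mm square posts — a table. The top surface is at 653 + 29 = 682 mm.


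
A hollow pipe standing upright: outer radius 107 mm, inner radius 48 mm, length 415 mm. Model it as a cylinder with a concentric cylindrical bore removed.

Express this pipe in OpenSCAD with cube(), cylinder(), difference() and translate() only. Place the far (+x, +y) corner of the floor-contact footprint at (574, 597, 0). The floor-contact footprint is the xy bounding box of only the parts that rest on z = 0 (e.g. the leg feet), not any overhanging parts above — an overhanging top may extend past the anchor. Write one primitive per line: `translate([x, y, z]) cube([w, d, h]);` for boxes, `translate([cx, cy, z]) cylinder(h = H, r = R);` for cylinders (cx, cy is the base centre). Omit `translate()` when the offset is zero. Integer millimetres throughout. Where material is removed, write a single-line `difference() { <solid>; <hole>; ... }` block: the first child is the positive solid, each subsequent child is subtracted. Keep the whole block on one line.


difference() { translate([467, 490, 0]) cylinder(h = 415, r = 107); translate([467, 490, 0]) cylinder(h = 415, r = 48); }


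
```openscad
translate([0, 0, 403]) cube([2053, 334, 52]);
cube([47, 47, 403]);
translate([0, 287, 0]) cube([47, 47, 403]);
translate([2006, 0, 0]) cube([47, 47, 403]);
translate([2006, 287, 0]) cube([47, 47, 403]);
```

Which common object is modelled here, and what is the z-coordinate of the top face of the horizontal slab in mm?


A bench. The seat-top height is 455 mm.

A long slab on four corner posts — a bench. The slab sits at z = 403 with thickness 52, so the top is 403 + 52 = 455 mm.


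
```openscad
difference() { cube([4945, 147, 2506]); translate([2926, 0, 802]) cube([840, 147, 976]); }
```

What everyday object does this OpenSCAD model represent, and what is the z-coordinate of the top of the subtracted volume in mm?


A wall with a window opening. The window head height is 1778 mm.

A wall with a rectangular opening subtracted — a window. Sill at z = 802, opening 976 mm tall, so the head is at 802 + 976 = 1778 mm.


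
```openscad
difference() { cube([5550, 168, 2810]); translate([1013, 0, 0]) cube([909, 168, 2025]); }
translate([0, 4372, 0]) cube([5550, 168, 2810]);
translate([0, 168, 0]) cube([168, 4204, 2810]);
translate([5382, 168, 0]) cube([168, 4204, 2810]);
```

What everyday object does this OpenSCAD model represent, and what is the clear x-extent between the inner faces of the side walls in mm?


A single room. The interior width is 5214 mm.

Four walls enclosing a rectangle with a door in the front wall — a room. Outside width 5550 minus two 168 mm walls gives 5214 mm.


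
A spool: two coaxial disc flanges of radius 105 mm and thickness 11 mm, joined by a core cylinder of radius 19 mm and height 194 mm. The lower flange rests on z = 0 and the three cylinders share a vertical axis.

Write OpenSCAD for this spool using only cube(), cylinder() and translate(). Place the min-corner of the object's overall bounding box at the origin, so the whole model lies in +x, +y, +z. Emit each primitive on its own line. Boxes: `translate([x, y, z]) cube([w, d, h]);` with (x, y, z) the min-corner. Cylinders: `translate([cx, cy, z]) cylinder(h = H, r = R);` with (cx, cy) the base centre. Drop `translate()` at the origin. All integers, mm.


translate([105, 105, 0]) cylinder(h = 11, r = 105);
translate([105, 105, 11]) cylinder(h = 194, r = 19);
translate([105, 105, 205]) cylinder(h = 11, r = 105);


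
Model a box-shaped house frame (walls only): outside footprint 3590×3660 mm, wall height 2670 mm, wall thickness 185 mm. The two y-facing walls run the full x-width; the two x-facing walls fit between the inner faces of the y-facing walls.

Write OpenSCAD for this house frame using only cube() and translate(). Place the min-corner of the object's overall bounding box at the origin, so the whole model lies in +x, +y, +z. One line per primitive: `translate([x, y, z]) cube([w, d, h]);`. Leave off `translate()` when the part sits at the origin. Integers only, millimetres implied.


cube([3590, 185, 2670]);
translate([0, 3475, 0]) cube([3590, 185, 2670]);
translate([0, 185, 0]) cube([185, 3290, 2670]);
translate([3405, 185, 0]) cube([185, 3290, 2670]);


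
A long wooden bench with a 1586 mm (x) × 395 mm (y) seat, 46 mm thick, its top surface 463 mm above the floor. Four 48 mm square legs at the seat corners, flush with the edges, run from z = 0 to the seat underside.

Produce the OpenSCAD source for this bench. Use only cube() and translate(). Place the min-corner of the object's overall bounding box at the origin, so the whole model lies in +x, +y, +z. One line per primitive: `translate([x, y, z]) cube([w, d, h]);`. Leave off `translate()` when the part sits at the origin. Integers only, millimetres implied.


translate([0, 0, 417]) cube([1586, 395, 46]);
cube([48, 48, 417]);
translate([0, 347, 0]) cube([48, 48, 417]);
translate([1538, 0, 0]) cube([48, 48, 417]);
translate([1538, 347, 0]) cube([48, 48, 417]);


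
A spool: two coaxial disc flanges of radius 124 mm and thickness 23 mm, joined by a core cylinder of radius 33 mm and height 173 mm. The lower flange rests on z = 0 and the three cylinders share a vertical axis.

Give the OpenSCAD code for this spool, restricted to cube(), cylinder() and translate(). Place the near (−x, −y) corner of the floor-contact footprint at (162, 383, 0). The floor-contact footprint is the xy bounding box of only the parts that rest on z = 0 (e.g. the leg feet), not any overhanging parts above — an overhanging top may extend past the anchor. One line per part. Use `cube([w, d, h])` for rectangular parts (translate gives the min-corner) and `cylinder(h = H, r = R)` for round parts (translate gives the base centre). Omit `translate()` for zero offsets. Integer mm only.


translate([286, 507, 0]) cylinder(h = 23, r = 124);
translate([286, 507, 23]) cylinder(h = 173, r = 33);
translate([286, 507, 196]) cylinder(h = 23, r = 124);


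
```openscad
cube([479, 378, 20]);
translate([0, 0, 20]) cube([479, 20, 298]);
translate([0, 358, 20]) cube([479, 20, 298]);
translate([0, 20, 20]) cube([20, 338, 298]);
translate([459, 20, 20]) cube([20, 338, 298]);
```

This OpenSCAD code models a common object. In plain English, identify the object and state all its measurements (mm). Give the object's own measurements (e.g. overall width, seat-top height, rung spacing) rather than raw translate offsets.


An open-topped rectangular box: outside dimensions 479×378×318 mm, with a uniform wall and base thickness of 20 mm. The base is a full 479×378 slab on the floor; four walls sit on top of the base. The front and back walls (the −y and +y sides) span the full width; the two side walls fit between them.


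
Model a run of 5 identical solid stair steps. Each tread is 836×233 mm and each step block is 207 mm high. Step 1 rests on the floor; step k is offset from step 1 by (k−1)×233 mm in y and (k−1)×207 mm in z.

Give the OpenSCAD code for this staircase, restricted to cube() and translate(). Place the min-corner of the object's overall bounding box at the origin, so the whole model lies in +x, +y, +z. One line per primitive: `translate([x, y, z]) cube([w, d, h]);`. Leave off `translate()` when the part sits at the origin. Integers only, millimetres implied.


cube([836, 233, 207]);
translate([0, 233, 207]) cube([836, 233, 207]);
translate([0, 466, 414]) cube([836, 233, 207]);
translate([0, 699, 621]) cube([836, 233, 207]);
translate([0, 932, 828]) cube([836, 233, 207]);


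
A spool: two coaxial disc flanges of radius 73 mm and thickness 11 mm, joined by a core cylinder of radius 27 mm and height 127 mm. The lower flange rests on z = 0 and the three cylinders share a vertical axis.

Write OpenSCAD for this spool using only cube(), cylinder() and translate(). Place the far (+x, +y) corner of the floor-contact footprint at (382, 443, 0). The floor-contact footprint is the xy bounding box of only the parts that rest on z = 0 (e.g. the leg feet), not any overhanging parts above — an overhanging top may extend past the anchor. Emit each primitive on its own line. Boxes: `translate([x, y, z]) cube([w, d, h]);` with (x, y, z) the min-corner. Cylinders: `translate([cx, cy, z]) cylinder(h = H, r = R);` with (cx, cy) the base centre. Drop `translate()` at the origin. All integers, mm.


translate([309, 370, 0]) cylinder(h = 11, r = 73);
translate([309, 370, 11]) cylinder(h = 127, r = 27);
translate([309, 370, 138]) cylinder(h = 11, r = 73);


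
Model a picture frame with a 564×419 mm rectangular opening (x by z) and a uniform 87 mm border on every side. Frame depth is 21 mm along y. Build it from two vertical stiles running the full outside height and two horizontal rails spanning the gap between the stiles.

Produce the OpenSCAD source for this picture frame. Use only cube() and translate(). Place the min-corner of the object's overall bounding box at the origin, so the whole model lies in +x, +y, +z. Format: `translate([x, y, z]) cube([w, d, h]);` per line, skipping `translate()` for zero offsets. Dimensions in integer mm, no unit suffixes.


cube([87, 21, 593]);
translate([651, 0, 0]) cube([87, 21, 593]);
translate([87, 0, 0]) cube([564, 21, 87]);
translate([87, 0, 506]) cube([564, 21, 87]);


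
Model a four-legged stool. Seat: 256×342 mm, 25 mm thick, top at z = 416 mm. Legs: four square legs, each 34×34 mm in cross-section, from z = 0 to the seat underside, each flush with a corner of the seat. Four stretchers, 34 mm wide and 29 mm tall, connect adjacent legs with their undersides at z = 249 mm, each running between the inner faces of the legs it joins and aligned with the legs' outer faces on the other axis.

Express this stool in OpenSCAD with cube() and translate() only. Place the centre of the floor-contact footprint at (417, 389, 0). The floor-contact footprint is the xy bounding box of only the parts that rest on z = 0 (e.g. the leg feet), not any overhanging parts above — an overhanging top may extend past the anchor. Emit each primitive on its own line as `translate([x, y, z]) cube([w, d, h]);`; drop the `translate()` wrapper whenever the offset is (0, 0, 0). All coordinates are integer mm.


// leg_h = 416 - 25 = 391
// stretcher span = 256 - 2*34 = 188
translate([289, 218, 391]) cube([256, 342, 25]);
translate([289, 218, 0]) cube([34, 34, 391]);
translate([511, 218, 0]) cube([34, 34, 391]);
translate([289, 526, 0]) cube([34, 34, 391]);
translate([511, 526, 0]) cube([34, 34, 391]);
translate([323, 218, 249]) cube([188, 34, 29]);
translate([323, 526, 249]) cube([188, 34, 29]);
translate([289, 252, 249]) cube([34, 274, 29]);
translate([511, 252, 249]) cube([34, 274, 29]);


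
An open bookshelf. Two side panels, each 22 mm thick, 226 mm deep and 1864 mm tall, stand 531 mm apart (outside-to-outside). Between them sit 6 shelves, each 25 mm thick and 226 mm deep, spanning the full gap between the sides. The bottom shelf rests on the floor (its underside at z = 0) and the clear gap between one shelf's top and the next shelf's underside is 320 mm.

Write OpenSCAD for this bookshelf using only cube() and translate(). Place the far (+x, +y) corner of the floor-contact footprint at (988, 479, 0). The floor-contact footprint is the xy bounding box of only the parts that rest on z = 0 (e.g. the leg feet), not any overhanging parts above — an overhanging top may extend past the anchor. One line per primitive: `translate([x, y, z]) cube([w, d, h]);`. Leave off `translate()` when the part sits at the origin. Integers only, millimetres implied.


translate([457, 253, 0]) cube([22, 226, 1864]);
translate([966, 253, 0]) cube([22, 226, 1864]);
translate([479, 253, 0]) cube([487, 226, 25]);
translate([479, 253, 345]) cube([487, 226, 25]);
translate([479, 253, 690]) cube([487, 226, 25]);
translate([479, 253, 1035]) cube([487, 226, 25]);
translate([479, 253, 1380]) cube([487, 226, 25]);
translate([479, 253, 1725]) cube([487, 226, 25]);


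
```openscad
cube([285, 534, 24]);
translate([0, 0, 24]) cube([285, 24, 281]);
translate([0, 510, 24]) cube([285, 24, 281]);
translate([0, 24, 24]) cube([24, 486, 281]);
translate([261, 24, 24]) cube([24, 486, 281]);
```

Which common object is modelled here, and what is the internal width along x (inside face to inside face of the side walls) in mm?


An open box. The internal width is 237 mm.

A 285×534 base slab with four walls standing on it — an open box. The base is 285 mm wide and the walls are 24 mm thick, so the internal width is 285 − 2 × 24 = 237 mm.


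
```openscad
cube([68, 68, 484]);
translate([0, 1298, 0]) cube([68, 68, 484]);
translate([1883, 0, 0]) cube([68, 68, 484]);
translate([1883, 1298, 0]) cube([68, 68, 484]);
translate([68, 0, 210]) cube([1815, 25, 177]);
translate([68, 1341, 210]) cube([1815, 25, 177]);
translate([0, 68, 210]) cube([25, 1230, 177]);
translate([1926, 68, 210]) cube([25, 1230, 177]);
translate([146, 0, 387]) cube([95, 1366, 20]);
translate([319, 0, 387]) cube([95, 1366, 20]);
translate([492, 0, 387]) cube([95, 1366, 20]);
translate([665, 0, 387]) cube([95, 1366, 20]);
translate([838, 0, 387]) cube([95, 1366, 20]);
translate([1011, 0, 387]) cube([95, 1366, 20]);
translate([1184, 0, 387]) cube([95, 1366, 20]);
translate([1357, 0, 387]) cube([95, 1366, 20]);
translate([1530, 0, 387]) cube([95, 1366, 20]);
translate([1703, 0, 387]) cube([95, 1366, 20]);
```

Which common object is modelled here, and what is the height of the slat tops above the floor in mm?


A bed frame. The slat-top height is 407 mm.

Four posts, four rails, and a row of slats — a bed frame. Slats sit on the rails at z = 210 + 177 = 387; with slat thickness 20, the top is 407 mm.


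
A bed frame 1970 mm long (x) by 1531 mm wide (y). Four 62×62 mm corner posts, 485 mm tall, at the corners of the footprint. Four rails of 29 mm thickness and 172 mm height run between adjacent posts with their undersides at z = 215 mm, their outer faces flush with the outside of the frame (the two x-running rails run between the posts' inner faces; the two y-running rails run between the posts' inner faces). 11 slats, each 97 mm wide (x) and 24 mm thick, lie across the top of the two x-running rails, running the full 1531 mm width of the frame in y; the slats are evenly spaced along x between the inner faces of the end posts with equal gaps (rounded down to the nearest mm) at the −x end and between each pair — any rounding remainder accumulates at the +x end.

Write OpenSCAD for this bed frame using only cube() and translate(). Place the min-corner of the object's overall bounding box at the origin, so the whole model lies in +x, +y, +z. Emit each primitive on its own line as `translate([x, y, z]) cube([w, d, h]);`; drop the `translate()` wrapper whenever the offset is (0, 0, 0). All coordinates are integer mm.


cube([62, 62, 485]);
translate([0, 1469, 0]) cube([62, 62, 485]);
translate([1908, 0, 0]) cube([62, 62, 485]);
translate([1908, 1469, 0]) cube([62, 62, 485]);
translate([62, 0, 215]) cube([1846, 29, 172]);
translate([62, 1502, 215]) cube([1846, 29, 172]);
translate([0, 62, 215]) cube([29, 1407, 172]);
translate([1941, 62, 215]) cube([29, 1407, 172]);
translate([126, 0, 387]) cube([97, 1531, 24]);
translate([287, 0, 387]) cube([97, 1531, 24]);
translate([448, 0, 387]) cube([97, 1531, 24]);
translate([609, 0, 387]) cube([97, 1531, 24]);
translate([770, 0, 387]) cube([97, 1531, 24]);
translate([931, 0, 387]) cube([97, 1531, 24]);
translate([1092, 0, 387]) cube([97, 1531, 24]);
translate([1253, 0, 387]) cube([97, 1531, 24]);
translate([1414, 0, 387]) cube([97, 1531, 24]);
translate([1575, 0, 387]) cube([97, 1531, 24]);
translate([1736, 0, 387]) cube([97, 1531, 24]);


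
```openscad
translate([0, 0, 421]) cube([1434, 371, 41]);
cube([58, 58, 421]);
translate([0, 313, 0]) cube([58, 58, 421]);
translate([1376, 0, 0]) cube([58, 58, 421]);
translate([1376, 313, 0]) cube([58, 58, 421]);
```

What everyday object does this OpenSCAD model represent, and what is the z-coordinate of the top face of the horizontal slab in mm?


A bench. The seat-top height is 462 mm.

A long slab on four corner posts — a bench. The slab sits at z = 421 with thickness 41, so the top is 421 + 41 = 462 mm.


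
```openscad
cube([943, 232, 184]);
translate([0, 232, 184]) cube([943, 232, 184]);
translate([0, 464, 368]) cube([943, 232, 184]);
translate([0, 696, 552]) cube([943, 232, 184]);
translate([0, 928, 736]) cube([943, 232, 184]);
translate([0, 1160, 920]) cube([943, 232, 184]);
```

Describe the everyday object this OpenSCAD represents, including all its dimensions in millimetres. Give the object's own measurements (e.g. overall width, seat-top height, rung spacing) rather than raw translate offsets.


A straight staircase of 6 solid steps. Each step is 943 mm wide (x), 232 mm deep (y, the going) and 184 mm tall (the rise). The first step rests on the floor; each subsequent step sits one going further in +y and one rise higher in +z, directly behind and above the previous step with no overlap.


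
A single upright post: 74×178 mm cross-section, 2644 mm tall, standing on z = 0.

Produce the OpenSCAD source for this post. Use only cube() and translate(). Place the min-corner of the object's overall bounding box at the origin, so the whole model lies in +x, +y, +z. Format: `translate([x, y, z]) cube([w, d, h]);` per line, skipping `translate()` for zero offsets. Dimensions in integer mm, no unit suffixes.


cube([74, 178, 2644]);


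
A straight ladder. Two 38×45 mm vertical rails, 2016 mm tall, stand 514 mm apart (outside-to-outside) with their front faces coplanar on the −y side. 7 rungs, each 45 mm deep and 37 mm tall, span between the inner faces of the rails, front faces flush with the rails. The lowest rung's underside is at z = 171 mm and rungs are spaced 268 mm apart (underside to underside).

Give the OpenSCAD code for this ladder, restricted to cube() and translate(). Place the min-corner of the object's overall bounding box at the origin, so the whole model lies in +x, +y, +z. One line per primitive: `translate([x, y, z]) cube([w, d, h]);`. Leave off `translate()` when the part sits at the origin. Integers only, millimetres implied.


cube([38, 45, 2016]);
translate([476, 0, 0]) cube([38, 45, 2016]);
translate([38, 0, 171]) cube([438, 45, 37]);
translate([38, 0, 439]) cube([438, 45, 37]);
translate([38, 0, 707]) cube([438, 45, 37]);
translate([38, 0, 975]) cube([438, 45, 37]);
translate([38, 0, 1243]) cube([438, 45, 37]);
translate([38, 0, 1511]) cube([438, 45, 37]);
translate([38, 0, 1779]) cube([438, 45, 37]);


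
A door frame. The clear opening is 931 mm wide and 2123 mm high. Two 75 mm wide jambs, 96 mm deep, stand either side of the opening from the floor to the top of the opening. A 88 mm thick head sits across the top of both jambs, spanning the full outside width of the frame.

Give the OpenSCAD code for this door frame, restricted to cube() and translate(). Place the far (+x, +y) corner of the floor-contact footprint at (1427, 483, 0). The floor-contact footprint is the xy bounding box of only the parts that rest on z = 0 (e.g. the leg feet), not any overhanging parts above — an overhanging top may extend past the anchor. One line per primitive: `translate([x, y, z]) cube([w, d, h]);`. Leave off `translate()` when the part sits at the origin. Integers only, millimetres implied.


translate([346, 387, 0]) cube([75, 96, 2123]);
translate([1352, 387, 0]) cube([75, 96, 2123]);
translate([346, 387, 2123]) cube([1081, 96, 88]);


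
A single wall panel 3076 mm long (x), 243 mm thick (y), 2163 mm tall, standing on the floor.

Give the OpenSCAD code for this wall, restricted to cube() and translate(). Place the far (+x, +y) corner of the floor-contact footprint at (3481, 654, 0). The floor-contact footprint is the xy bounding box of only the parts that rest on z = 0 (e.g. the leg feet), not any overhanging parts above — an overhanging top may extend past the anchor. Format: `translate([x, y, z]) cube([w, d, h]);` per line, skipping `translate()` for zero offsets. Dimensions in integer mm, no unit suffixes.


translate([405, 411, 0]) cube([3076, 243, 2163]);


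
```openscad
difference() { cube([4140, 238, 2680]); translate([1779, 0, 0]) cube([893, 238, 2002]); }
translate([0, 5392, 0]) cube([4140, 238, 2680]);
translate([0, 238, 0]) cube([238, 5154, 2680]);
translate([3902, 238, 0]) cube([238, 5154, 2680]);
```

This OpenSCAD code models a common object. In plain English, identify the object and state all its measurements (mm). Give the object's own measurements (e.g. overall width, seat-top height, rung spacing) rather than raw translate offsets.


A single room: four walls, each 2680 mm tall and 238 mm thick, enclosing an outside footprint 4140×5630 mm (x × y), no floor or roof. The front and back walls (−y and +y sides) run the full x-width; the side walls fit between their inner faces. A door opening 893 mm wide and 2002 mm tall is cut through the front wall from the floor up, its −x edge 1779 mm from the wall's −x end.
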